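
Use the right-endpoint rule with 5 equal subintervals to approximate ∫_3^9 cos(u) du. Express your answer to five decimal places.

0.28499

Δu = (9 − 3)/5 = 1.2.
Right endpoints: 4.2, 5.4, 6.6, 7.8, 9.
f(4.2) ≈ -0.49026, f(5.4) ≈ 0.63469, f(6.6) ≈ 0.95023, f(7.8) ≈ 0.05396, f(9) ≈ -0.91113.
Sum = Δu · [f(4.2) + f(5.4) + f(6.6) + f(7.8) + f(9)].
Sum ≈ 0.28499.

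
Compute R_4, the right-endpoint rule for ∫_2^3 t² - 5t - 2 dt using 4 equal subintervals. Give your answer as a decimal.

-8.15625

Δt = (3 − 2)/4 = 0.25.
Right endpoints: 2.25, 2.5, 2.75, 3.
f(2.25) = -8.1875, f(2.5) = -8.25, f(2.75) = -8.1875, f(3) = -8.
Sum = Δt · [f(2.25) + f(2.5) + f(2.75) + f(3)].
Sum = -8.15625.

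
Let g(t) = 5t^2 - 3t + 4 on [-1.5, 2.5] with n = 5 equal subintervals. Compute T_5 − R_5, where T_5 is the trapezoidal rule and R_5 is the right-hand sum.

-3.2

T_5 = 43.8.
R_5 = 47.
T_5 − R_5 = -3.2.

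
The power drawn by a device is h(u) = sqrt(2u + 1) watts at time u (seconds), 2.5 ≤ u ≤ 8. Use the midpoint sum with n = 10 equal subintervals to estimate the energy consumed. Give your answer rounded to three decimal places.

Δu = (8 − 2.5)/10 = 0.55.
Midpoints: 2.775, 3.325, 3.875, 4.425, 4.975, 5.525, 6.075, 6.625, 7.175, 7.725.
h(2.775) ≈ 2.559, h(3.325) ≈ 2.766, h(3.875) ≈ 2.958, h(4.425) ≈ 3.138, h(4.975) ≈ 3.309, h(5.525) ≈ 3.471, h(6.075) ≈ 3.626, h(6.625) ≈ 3.775, h(7.175) ≈ 3.918, h(7.725) ≈ 4.056.
Sum = Δu · [h(2.775) + h(3.325) + h(3.875) + ...].
Sum ≈ 18.467.

18.467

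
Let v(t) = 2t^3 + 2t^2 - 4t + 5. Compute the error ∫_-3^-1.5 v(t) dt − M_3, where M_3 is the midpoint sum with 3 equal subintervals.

Exact integral: ∫_-3^-1.5 v(t) dt = -1.21875.
M_3 = -0.859375.
Error = -1.21875 − (-0.859375) = -0.359375.

-0.359375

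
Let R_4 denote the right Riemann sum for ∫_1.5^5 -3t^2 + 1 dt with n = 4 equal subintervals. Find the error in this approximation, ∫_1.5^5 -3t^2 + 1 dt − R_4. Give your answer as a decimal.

Exact integral: ∫_1.5^5 f(t) dt = -118.125.
R_4 = -149.32421875.
Error = -118.125 − (-149.32421875) = 31.19921875.

31.19921875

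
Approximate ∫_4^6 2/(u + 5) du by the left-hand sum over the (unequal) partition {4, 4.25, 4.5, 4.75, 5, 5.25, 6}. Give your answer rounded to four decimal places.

0.4099

Subinterval widths: 0.25, 0.25, 0.25, 0.25, 0.25, 0.75.
Left endpoints: 4, 4.25, 4.5, 4.75, 5, 5.25.
f(4) = 2/9, f(4.25) = 8/37, f(4.5) = 4/19, f(4.75) = 8/39, f(5) = 0.2, f(5.25) = 8/41.
Sum = Σ Δu_i · f(u_i).
Sum ≈ 0.4099.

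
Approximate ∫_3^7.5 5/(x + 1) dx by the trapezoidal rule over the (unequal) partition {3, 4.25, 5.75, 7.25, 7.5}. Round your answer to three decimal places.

3.806

Subinterval widths: 1.25, 1.5, 1.5, 0.25.
f(3) = 1.25, f(4.25) = 20/21, f(5.75) = 20/27, f(7.25) = 20/33, f(7.5) = 10/17.
On each subinterval the trapezoid contributes (Δx_i/2)·[f(x_{i-1}) + f(x_i)].
Sum ≈ 3.806.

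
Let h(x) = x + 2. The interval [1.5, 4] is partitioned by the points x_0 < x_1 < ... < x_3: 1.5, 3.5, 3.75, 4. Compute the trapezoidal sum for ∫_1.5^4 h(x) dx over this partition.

Subinterval widths: 2, 0.25, 0.25.
h(1.5) = 3.5, h(3.5) = 5.5, h(3.75) = 5.75, h(4) = 6.
On each subinterval the trapezoid contributes (Δx_i/2)·[h(x_{i-1}) + h(x_i)].
Sum = 11.875.

11.875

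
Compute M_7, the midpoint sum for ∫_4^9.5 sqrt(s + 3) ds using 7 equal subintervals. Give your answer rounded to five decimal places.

Δs = (9.5 − 4)/7 = 11/14.
Midpoints: 123/28, 145/28, 167/28, 6.75, 211/28, 233/28, 255/28.
f(123/28) ≈ 2.71898, f(145/28) ≈ 2.85982, f(167/28) ≈ 2.99404, f(6.75) ≈ 3.12250, f(211/28) ≈ 3.24588, f(233/28) ≈ 3.36473, f(255/28) ≈ 3.47953.
Sum = Δs · [f(123/28) + f(145/28) + f(167/28) + ...].
Sum ≈ 17.11717.

17.11717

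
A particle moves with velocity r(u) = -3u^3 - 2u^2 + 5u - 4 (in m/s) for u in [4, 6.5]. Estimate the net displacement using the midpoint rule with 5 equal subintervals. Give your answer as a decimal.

Δu = (6.5 − 4)/5 = 0.5.
Midpoints: 4.25, 4.75, 5.25, 5.75, 6.25.
r(4.25) = -249.171875, r(4.75) = -346.890625, r(5.25) = -466.984375, r(5.75) = -611.703125, r(6.25) = -783.296875.
Sum = Δu · [r(4.25) + r(4.75) + r(5.25) + r(5.75) + r(6.25)].
Sum = -1229.0234375.

-1229.0234375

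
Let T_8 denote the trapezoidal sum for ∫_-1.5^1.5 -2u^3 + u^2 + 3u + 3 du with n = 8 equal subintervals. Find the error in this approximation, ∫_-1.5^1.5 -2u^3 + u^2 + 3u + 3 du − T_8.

-0.0703125

Exact integral: ∫_-1.5^1.5 f(u) du = 11.25.
T_8 = 11.3203125.
Error = 11.25 − 11.3203125 = -0.0703125.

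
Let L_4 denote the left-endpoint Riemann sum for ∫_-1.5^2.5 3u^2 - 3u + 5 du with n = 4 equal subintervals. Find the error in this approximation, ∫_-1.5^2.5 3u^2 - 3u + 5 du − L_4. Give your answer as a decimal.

Exact integral: ∫_-1.5^2.5 f(u) du = 33.
L_4 = 35.
Error = 33 − 35 = -2.

-2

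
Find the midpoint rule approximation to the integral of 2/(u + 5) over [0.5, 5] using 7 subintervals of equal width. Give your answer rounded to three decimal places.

1.195

Δu = (5 − 0.5)/7 = 9/14.
Midpoints: 23/28, 41/28, 59/28, 2.75, 95/28, 113/28, 131/28.
f(23/28) = 56/163, f(41/28) = 56/181, f(59/28) = 56/199, f(2.75) = 8/31, f(95/28) = 56/235, f(113/28) = 56/253, f(131/28) = 56/271.
Sum = Δu · [f(23/28) + f(41/28) + f(59/28) + ...].
Sum ≈ 1.195.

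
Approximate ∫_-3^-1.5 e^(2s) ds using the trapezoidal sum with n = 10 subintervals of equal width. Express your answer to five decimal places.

0.02383

Δs = (-1.5 − (-3))/10 = 0.15.
f(-3) ≈ 0.00248, f(-2.85) ≈ 0.00335, f(-2.7) ≈ 0.00452, f(-2.55) ≈ 0.00610, f(-2.4) ≈ 0.00823, f(-2.25) ≈ 0.01111, f(-2.1) ≈ 0.01500, f(-1.95) ≈ 0.02024, f(-1.8) ≈ 0.02732, f(-1.65) ≈ 0.03688, f(-1.5) ≈ 0.04979.
T_10 = (Δs/2)·[f(s_0) + 2f(s_1) + ... + 2f(s_{9}) + f(s_10)].
Sum ≈ 0.02383.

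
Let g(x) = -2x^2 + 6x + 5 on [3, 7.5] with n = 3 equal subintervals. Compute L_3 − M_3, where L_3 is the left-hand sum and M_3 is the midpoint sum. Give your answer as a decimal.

L_3 = -51.75.
M_3 = -97.3125.
L_3 − M_3 = 45.5625.

45.5625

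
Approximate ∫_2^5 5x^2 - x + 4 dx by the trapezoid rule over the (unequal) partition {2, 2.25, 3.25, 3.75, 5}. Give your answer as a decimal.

Subinterval widths: 0.25, 1, 0.5, 1.25.
f(2) = 22, f(2.25) = 27.0625, f(3.25) = 53.5625, f(3.75) = 70.5625, f(5) = 124.
On each subinterval the trapezoid contributes (Δx_i/2)·[f(x_{i-1}) + f(x_i)].
Sum = 199.078125.

199.078125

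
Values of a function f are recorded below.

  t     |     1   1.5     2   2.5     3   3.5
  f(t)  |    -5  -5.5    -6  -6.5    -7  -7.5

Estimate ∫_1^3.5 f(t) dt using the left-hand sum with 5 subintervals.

-15

Δt = 0.5.
Sum = 0.5·[(-5) + (-5.5) + (-6) + (-6.5) + (-7)] = -15.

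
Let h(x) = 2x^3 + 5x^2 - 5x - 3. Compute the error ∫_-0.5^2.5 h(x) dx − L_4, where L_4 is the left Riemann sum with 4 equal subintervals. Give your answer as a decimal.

Exact integral: ∫_-0.5^2.5 h(x) dx = 21.75.
L_4 = 7.40625.
Error = 21.75 − 7.40625 = 14.34375.

14.34375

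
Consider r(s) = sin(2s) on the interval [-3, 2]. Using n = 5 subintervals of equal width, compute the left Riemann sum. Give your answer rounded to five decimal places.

1.03622

Δs = (2 − (-3))/5 = 1.
Left endpoints: -3, -2, -1, 0, 1.
r(-3) ≈ 0.27942, r(-2) ≈ 0.75680, r(-1) ≈ -0.90930, r(0) ≈ 0.00000, r(1) ≈ 0.90930.
Sum = Δs · [r(-3) + r(-2) + r(-1) + r(0) + r(1)].
Sum ≈ 1.03622.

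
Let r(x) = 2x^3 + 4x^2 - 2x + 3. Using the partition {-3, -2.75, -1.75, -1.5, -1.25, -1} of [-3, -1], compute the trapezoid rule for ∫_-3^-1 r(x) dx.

7.015625

Subinterval widths: 0.25, 1, 0.25, 0.25, 0.25.
r(-3) = -9, r(-2.75) = -2.84375, r(-1.75) = 8.03125, r(-1.5) = 8.25, r(-1.25) = 7.84375, r(-1) = 7.
On each subinterval the trapezoid contributes (Δx_i/2)·[r(x_{i-1}) + r(x_i)].
Sum = 7.015625.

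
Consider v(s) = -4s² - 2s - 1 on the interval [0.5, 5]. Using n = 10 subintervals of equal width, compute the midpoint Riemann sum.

-195.44625

Δs = (5 − 0.5)/10 = 0.45.
Midpoints: 0.725, 1.175, 1.625, 2.075, 2.525, 2.975, 3.425, 3.875, 4.325, 4.775.
v(0.725) = -4.5525, v(1.175) = -8.8725, v(1.625) = -14.8125, v(2.075) = -22.3725, v(2.525) = -31.5525, v(2.975) = -42.3525, v(3.425) = -54.7725, v(3.875) = -68.8125, v(4.325) = -84.4725, v(4.775) = -101.7525.
Sum = Δs · [v(0.725) + v(1.175) + v(1.625) + ...].
Sum = -195.44625.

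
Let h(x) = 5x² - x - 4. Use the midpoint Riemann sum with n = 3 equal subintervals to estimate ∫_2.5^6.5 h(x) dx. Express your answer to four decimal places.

Δx = (6.5 − 2.5)/3 = 4/3.
Midpoints: 19/6, 4.5, 35/6.
h(19/6) = 1547/36, h(4.5) = 92.75, h(35/6) = 5771/36.
Sum = Δx · [h(19/6) + h(4.5) + h(35/6)].
Sum ≈ 394.7037.

394.7037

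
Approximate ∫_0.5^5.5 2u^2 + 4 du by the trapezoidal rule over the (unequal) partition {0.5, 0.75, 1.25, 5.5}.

Subinterval widths: 0.25, 0.5, 4.25.
f(0.5) = 4.5, f(0.75) = 5.125, f(1.25) = 7.125, f(5.5) = 64.5.
On each subinterval the trapezoid contributes (Δu_i/2)·[f(u_{i-1}) + f(u_i)].
Sum = 156.46875.

156.46875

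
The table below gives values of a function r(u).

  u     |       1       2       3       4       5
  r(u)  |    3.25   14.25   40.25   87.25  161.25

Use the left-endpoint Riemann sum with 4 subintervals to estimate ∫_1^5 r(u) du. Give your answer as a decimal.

145

Δu = 1.
Sum = 1·[3.25 + 14.25 + 40.25 + 87.25] = 145.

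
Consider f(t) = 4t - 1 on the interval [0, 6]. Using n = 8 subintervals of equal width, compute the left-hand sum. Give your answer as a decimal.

57

Δt = (6 − 0)/8 = 0.75.
Left endpoints: 0, 0.75, 1.5, 2.25, 3, 3.75, 4.5, 5.25.
f(0) = -1, f(0.75) = 2, f(1.5) = 5, f(2.25) = 8, f(3) = 11, f(3.75) = 14, f(4.5) = 17, f(5.25) = 20.
Sum = Δt · [f(0) + f(0.75) + f(1.5) + ...].
Sum = 57.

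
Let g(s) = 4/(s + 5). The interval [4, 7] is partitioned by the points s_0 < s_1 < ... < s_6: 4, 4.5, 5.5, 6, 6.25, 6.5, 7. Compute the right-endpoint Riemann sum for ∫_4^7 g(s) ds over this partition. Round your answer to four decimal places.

1.1158

Subinterval widths: 0.5, 1, 0.5, 0.25, 0.25, 0.5.
Right endpoints: 4.5, 5.5, 6, 6.25, 6.5, 7.
g(4.5) = 8/19, g(5.5) = 8/21, g(6) = 4/11, g(6.25) = 16/45, g(6.5) = 8/23, g(7) = 1/3.
Sum = Σ Δs_i · g(s_i).
Sum ≈ 1.1158.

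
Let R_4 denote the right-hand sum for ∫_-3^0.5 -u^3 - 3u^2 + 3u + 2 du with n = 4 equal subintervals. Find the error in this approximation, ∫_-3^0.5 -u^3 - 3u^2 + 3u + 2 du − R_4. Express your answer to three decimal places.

-4.546

Exact integral: ∫_-3^0.5 f(u) du = -13.015625.
R_4 ≈ -8.46973.
Error ≈ -13.015625 − (-8.46973) ≈ -4.546.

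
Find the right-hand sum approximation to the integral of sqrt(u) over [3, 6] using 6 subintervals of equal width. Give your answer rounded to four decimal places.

6.5115

Δu = (6 − 3)/6 = 0.5.
Right endpoints: 3.5, 4, 4.5, 5, 5.5, 6.
f(3.5) ≈ 1.8708, f(4) ≈ 2.0000, f(4.5) ≈ 2.1213, f(5) ≈ 2.2361, f(5.5) ≈ 2.3452, f(6) ≈ 2.4495.
Sum = Δu · [f(3.5) + f(4) + f(4.5) + ...].
Sum ≈ 6.5115.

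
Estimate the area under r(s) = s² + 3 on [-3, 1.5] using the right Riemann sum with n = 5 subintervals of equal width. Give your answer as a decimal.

Δs = (1.5 − (-3))/5 = 0.9.
Right endpoints: -2.1, -1.2, -0.3, 0.6, 1.5.
r(-2.1) = 7.41, r(-1.2) = 4.44, r(-0.3) = 3.09, r(0.6) = 3.36, r(1.5) = 5.25.
Sum = Δs · [r(-2.1) + r(-1.2) + r(-0.3) + r(0.6) + r(1.5)].
Sum = 21.195.

21.195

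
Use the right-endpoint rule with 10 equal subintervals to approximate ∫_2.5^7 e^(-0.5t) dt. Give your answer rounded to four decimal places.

Δt = (7 − 2.5)/10 = 0.45.
Right endpoints: 2.95, 3.4, 3.85, 4.3, 4.75, 5.2, 5.65, 6.1, 6.55, 7.
f(2.95) ≈ 0.2288, f(3.4) ≈ 0.1827, f(3.85) ≈ 0.1459, f(4.3) ≈ 0.1165, f(4.75) ≈ 0.0930, f(5.2) ≈ 0.0743, f(5.65) ≈ 0.0593, f(6.1) ≈ 0.0474, f(6.55) ≈ 0.0378, f(7) ≈ 0.0302.
Sum = Δt · [f(2.95) + f(3.4) + f(3.85) + ...].
Sum ≈ 0.4571.

0.4571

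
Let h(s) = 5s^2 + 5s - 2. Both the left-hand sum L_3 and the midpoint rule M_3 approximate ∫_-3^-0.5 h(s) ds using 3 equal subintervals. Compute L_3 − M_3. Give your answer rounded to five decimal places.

L_3 ≈ 32.3842593.
M_3 ≈ 17.1932870.
L_3 − M_3 ≈ 15.19097.

15.19097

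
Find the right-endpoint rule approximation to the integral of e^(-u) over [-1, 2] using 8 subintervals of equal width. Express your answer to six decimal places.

Δu = (2 − (-1))/8 = 0.375.
Right endpoints: -0.625, -0.25, 0.125, 0.5, 0.875, 1.25, 1.625, 2.
f(-0.625) ≈ 1.868246, f(-0.25) ≈ 1.284025, f(0.125) ≈ 0.882497, f(0.5) ≈ 0.606531, f(0.875) ≈ 0.416862, f(1.25) ≈ 0.286505, f(1.625) ≈ 0.196912, f(2) ≈ 0.135335.
Sum = Δu · [f(-0.625) + f(-0.25) + f(0.125) + ...].
Sum ≈ 2.128842.

2.128842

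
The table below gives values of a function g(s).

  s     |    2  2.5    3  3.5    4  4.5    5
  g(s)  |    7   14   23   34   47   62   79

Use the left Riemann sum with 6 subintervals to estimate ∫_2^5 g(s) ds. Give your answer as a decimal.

93.5

Δs = 0.5.
Sum = 0.5·[7 + 14 + 23 + 34 + 47 + 62] = 93.5.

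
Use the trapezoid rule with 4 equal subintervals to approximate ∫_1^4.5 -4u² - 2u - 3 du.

-151.703125

Δu = (4.5 − 1)/4 = 0.875.
f(1) = -9, f(1.875) = -20.8125, f(2.75) = -38.75, f(3.625) = -62.8125, f(4.5) = -93.
T_4 = (Δu/2)·[f(u_0) + 2f(u_1) + 2f(u_2) + 2f(u_3) + f(u_4)].
Sum = -151.703125.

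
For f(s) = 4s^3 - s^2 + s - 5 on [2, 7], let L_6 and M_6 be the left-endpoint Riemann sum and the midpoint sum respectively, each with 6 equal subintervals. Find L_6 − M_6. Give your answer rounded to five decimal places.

L_6 ≈ 1759.8379630.
M_6 ≈ 2255.4976852.
L_6 − M_6 ≈ -495.65972.

-495.65972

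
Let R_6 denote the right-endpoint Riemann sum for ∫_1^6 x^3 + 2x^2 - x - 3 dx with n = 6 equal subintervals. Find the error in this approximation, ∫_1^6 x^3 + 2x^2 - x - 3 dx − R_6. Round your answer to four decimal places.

Exact integral: ∫_1^6 f(x) dx ≈ 434.583333.
R_6 ≈ 558.483796.
Error ≈ 434.583333 − 558.483796 ≈ -123.9005.

-123.9005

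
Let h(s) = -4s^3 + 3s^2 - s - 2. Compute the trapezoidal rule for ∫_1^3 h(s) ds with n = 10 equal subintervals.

-62.28

Δs = (3 − 1)/10 = 0.2.
h(1) = -4, h(1.2) = -5.792, h(1.4) = -8.496, h(1.6) = -12.304, h(1.8) = -17.408, h(2) = -24, h(2.2) = -32.272, h(2.4) = -42.416, h(2.6) = -54.624, h(2.8) = -69.088, h(3) = -86.
T_10 = (Δs/2)·[h(s_0) + 2h(s_1) + ... + 2h(s_{9}) + h(s_10)].
Sum = -62.28.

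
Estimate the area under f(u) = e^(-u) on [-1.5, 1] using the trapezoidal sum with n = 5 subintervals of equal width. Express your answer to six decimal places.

4.199159

Δu = (1 − (-1.5))/5 = 0.5.
f(-1.5) ≈ 4.481689, f(-1) ≈ 2.718282, f(-0.5) ≈ 1.648721, f(0) ≈ 1.000000, f(0.5) ≈ 0.606531, f(1) ≈ 0.367879.
T_5 = (Δu/2)·[f(u_0) + 2f(u_1) + ... + 2f(u_{4}) + f(u_5)].
Sum ≈ 4.199159.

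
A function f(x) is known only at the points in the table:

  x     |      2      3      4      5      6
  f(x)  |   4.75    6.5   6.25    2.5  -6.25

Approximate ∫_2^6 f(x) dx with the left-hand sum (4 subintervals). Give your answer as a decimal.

20

Δx = 1.
Sum = 1·[4.75 + 6.5 + 6.25 + 2.5] = 20.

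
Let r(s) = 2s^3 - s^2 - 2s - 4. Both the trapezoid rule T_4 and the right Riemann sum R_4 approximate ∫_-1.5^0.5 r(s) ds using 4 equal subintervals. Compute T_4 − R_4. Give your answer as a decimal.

-1.25

T_4 = -10.
R_4 = -8.75.
T_4 − R_4 = -1.25.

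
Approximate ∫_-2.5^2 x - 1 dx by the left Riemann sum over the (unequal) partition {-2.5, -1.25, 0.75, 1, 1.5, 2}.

Subinterval widths: 1.25, 2, 0.25, 0.5, 0.5.
Left endpoints: -2.5, -1.25, 0.75, 1, 1.5.
f(-2.5) = -3.5, f(-1.25) = -2.25, f(0.75) = -0.25, f(1) = 0, f(1.5) = 0.5.
Sum = Σ Δx_i · f(x_i).
Sum = -8.6875.

-8.6875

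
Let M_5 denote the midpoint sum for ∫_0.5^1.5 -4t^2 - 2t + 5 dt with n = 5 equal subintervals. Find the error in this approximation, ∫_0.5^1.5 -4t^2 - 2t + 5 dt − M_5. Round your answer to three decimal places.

-0.013

Exact integral: ∫_0.5^1.5 f(t) dt ≈ -1.33333.
M_5 = -1.32.
Error ≈ -1.33333 − (-1.32) ≈ -0.013.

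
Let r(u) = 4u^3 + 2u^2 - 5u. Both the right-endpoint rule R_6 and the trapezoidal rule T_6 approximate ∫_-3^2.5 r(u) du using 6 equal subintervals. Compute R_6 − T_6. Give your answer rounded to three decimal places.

R_6 ≈ 55.60475.
T_6 ≈ -7.41609.
R_6 − T_6 ≈ 63.021.

63.021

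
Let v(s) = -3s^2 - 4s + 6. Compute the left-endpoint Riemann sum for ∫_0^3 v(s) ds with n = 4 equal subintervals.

Δs = (3 − 0)/4 = 0.75.
Left endpoints: 0, 0.75, 1.5, 2.25.
v(0) = 6, v(0.75) = 1.3125, v(1.5) = -6.75, v(2.25) = -18.1875.
Sum = Δs · [v(0) + v(0.75) + v(1.5) + v(2.25)].
Sum = -13.21875.

-13.21875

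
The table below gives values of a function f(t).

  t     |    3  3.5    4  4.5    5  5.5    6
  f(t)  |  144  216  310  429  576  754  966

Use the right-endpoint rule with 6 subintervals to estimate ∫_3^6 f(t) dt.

1625.5

Δt = 0.5.
Sum = 0.5·[216 + 310 + 429 + 576 + 754 + 966] = 1625.5.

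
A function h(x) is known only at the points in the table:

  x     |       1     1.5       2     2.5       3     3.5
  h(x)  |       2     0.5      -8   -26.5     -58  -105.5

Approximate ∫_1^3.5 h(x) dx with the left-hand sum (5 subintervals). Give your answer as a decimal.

Δx = 0.5.
Sum = 0.5·[2 + 0.5 + (-8) + (-26.5) + (-58)] = -45.

-45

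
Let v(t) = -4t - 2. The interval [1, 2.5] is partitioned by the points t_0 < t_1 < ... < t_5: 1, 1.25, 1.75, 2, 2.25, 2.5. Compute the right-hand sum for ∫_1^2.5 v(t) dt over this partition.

Subinterval widths: 0.25, 0.5, 0.25, 0.25, 0.25.
Right endpoints: 1.25, 1.75, 2, 2.25, 2.5.
v(1.25) = -7, v(1.75) = -9, v(2) = -10, v(2.25) = -11, v(2.5) = -12.
Sum = Σ Δt_i · v(t_i).
Sum = -14.5.

-14.5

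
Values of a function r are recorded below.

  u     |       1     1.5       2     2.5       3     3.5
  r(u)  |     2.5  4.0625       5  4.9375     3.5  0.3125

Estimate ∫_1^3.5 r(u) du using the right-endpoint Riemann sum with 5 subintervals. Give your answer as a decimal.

8.90625

Δu = 0.5.
Sum = 0.5·[4.0625 + 5 + 4.9375 + 3.5 + 0.3125] = 8.90625.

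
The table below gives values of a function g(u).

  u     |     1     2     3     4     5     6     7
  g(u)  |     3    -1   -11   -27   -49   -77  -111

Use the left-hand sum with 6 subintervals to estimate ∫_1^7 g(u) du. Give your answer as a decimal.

-162

Δu = 1.
Sum = 1·[3 + (-1) + (-11) + (-27) + (-49) + (-77)] = -162.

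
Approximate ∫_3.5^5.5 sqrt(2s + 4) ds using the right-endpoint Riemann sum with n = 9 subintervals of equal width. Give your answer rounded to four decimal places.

7.2656

Δs = (5.5 − 3.5)/9 = 2/9.
Right endpoints: 67/18, 71/18, 25/6, 79/18, 83/18, 29/6, 91/18, 95/18, 5.5.
f(67/18) ≈ 3.3830, f(71/18) ≈ 3.4480, f(25/6) ≈ 3.5119, f(79/18) ≈ 3.5746, f(83/18) ≈ 3.6362, f(29/6) ≈ 3.6968, f(91/18) ≈ 3.7565, f(95/18) ≈ 3.8152, f(5.5) ≈ 3.8730.
Sum = Δs · [f(67/18) + f(71/18) + f(25/6) + ...].
Sum ≈ 7.2656.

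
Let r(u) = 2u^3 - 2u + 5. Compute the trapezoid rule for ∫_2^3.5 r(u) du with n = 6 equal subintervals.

Δu = (3.5 − 2)/6 = 0.25.
r(2) = 17, r(2.25) = 23.28125, r(2.5) = 31.25, r(2.75) = 41.09375, r(3) = 53, r(3.25) = 67.15625, r(3.5) = 83.75.
T_6 = (Δu/2)·[r(u_0) + 2r(u_1) + ... + 2r(u_{5}) + r(u_6)].
Sum = 66.5390625.

66.5390625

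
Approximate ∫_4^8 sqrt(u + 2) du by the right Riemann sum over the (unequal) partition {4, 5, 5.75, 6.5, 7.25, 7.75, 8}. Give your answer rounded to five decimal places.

11.55312

Subinterval widths: 1, 0.75, 0.75, 0.75, 0.5, 0.25.
Right endpoints: 5, 5.75, 6.5, 7.25, 7.75, 8.
f(5) ≈ 2.64575, f(5.75) ≈ 2.78388, f(6.5) ≈ 2.91548, f(7.25) ≈ 3.04138, f(7.75) ≈ 3.12250, f(8) ≈ 3.16228.
Sum = Σ Δu_i · f(u_i).
Sum ≈ 11.55312.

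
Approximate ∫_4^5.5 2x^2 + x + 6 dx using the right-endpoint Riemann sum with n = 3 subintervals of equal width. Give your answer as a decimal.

92

Δx = (5.5 − 4)/3 = 0.5.
Right endpoints: 4.5, 5, 5.5.
f(4.5) = 51, f(5) = 61, f(5.5) = 72.
Sum = Δx · [f(4.5) + f(5) + f(5.5)].
Sum = 92.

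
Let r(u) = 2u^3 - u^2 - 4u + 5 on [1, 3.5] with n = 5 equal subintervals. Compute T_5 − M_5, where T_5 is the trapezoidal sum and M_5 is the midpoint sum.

T_5 = 51.875.
M_5 = 49.921875.
T_5 − M_5 = 1.953125.

1.953125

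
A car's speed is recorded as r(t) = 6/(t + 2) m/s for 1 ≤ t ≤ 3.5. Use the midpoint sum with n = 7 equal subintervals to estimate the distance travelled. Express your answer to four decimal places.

Δt = (3.5 − 1)/7 = 5/14.
Midpoints: 33/28, 43/28, 53/28, 2.25, 73/28, 83/28, 93/28.
r(33/28) = 168/89, r(43/28) = 56/33, r(53/28) = 168/109, r(2.25) = 24/17, r(73/28) = 56/43, r(83/28) = 168/139, r(93/28) = 168/149.
Sum = Δt · [r(33/28) + r(43/28) + r(53/28) + ...].
Sum ≈ 3.6343.

3.6343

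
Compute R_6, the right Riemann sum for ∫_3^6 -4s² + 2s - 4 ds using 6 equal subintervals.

-263

Δs = (6 − 3)/6 = 0.5.
Right endpoints: 3.5, 4, 4.5, 5, 5.5, 6.
f(3.5) = -46, f(4) = -60, f(4.5) = -76, f(5) = -94, f(5.5) = -114, f(6) = -136.
Sum = Δs · [f(3.5) + f(4) + f(4.5) + ...].
Sum = -263.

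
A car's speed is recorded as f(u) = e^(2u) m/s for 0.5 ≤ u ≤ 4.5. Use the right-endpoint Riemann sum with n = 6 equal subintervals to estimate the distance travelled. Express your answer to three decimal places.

Δu = (4.5 − 0.5)/6 = 2/3.
Right endpoints: 7/6, 11/6, 2.5, 19/6, 23/6, 4.5.
f(7/6) ≈ 10.312, f(11/6) ≈ 39.121, f(2.5) ≈ 148.413, f(19/6) ≈ 563.030, f(23/6) ≈ 2135.950, f(4.5) ≈ 8103.084.
Sum = Δu · [f(7/6) + f(11/6) + f(2.5) + ...].
Sum ≈ 7333.274.

7333.274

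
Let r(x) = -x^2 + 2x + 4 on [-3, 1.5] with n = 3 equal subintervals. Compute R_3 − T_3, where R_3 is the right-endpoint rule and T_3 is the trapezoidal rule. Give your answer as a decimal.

11.8125

R_3 = 11.25.
T_3 = -0.5625.
R_3 − T_3 = 11.8125.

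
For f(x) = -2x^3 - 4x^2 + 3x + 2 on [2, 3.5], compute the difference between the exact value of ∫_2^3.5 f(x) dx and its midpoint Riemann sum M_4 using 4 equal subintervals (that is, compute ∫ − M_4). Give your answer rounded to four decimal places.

-0.3604

Exact integral: ∫_2^3.5 f(x) dx = -98.15625.
M_4 ≈ -97.795898.
Error ≈ -98.15625 − (-97.795898) ≈ -0.3604.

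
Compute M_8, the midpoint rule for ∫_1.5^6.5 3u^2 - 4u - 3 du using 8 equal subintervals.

Δu = (6.5 − 1.5)/8 = 0.625.
Midpoints: 1.8125, 2.4375, 3.0625, 3.6875, 4.3125, 4.9375, 5.5625, 6.1875.
f(1.8125) = -0.39453125, f(2.4375) = 5.07421875, f(3.0625) = 12.88671875, f(3.6875) = 23.04296875, f(4.3125) = 35.54296875, f(4.9375) = 50.38671875, f(5.5625) = 67.57421875, f(6.1875) = 87.10546875.
Sum = Δu · [f(1.8125) + f(2.4375) + f(3.0625) + ...].
Sum = 175.76171875.

175.76171875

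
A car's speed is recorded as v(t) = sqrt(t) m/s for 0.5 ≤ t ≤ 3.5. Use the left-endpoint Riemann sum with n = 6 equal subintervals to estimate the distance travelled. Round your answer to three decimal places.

3.830

Δt = (3.5 − 0.5)/6 = 0.5.
Left endpoints: 0.5, 1, 1.5, 2, 2.5, 3.
v(0.5) ≈ 0.707, v(1) ≈ 1.000, v(1.5) ≈ 1.225, v(2) ≈ 1.414, v(2.5) ≈ 1.581, v(3) ≈ 1.732.
Sum = Δt · [v(0.5) + v(1) + v(1.5) + ...].
Sum ≈ 3.830.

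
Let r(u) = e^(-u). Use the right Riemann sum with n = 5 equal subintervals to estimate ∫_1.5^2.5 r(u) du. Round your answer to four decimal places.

0.1274

Δu = (2.5 − 1.5)/5 = 0.2.
Right endpoints: 1.7, 1.9, 2.1, 2.3, 2.5.
r(1.7) ≈ 0.1827, r(1.9) ≈ 0.1496, r(2.1) ≈ 0.1225, r(2.3) ≈ 0.1003, r(2.5) ≈ 0.0821.
Sum = Δu · [r(1.7) + r(1.9) + r(2.1) + r(2.3) + r(2.5)].
Sum ≈ 0.1274.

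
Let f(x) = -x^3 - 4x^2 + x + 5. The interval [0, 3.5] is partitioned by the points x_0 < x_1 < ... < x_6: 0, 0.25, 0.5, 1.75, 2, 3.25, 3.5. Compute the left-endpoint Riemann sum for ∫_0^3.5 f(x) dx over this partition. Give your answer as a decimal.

-33.08203125

Subinterval widths: 0.25, 0.25, 1.25, 0.25, 1.25, 0.25.
Left endpoints: 0, 0.25, 0.5, 1.75, 2, 3.25.
f(0) = 5, f(0.25) = 4.984375, f(0.5) = 4.375, f(1.75) = -10.859375, f(2) = -17, f(3.25) = -68.328125.
Sum = Σ Δx_i · f(x_i).
Sum = -33.08203125.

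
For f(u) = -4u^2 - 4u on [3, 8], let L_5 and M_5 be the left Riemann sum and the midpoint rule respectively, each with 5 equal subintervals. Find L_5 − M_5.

115

L_5 = -640.
M_5 = -755.
L_5 − M_5 = 115.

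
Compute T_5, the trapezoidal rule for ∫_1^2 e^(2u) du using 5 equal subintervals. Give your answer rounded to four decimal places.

23.9184

Δu = (2 − 1)/5 = 0.2.
f(1) ≈ 7.3891, f(1.2) ≈ 11.0232, f(1.4) ≈ 16.4446, f(1.6) ≈ 24.5325, f(1.8) ≈ 36.5982, f(2) ≈ 54.5982.
T_5 = (Δu/2)·[f(u_0) + 2f(u_1) + ... + 2f(u_{4}) + f(u_5)].
Sum ≈ 23.9184.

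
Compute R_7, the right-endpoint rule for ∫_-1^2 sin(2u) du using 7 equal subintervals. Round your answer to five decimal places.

0.14406

Δu = (2 − (-1))/7 = 3/7.
Right endpoints: -4/7, -1/7, 2/7, 5/7, 8/7, 11/7, 2.
f(-4/7) ≈ -0.90982, f(-1/7) ≈ -0.28184, f(2/7) ≈ 0.54083, f(5/7) ≈ 0.98990, f(8/7) ≈ 0.75515, f(11/7) ≈ -0.00126, f(2) ≈ -0.75680.
Sum = Δu · [f(-4/7) + f(-1/7) + f(2/7) + ...].
Sum ≈ 0.14406.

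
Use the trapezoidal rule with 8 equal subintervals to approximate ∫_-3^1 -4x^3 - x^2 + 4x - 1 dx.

Δx = (1 − (-3))/8 = 0.5.
f(-3) = 86, f(-2.5) = 45.25, f(-2) = 19, f(-1.5) = 4.25, f(-1) = -2, f(-0.5) = -2.75, f(0) = -1, f(0.5) = 0.25, f(1) = -2.
T_8 = (Δx/2)·[f(x_0) + 2f(x_1) + ... + 2f(x_{7}) + f(x_8)].
Sum = 52.5.

52.5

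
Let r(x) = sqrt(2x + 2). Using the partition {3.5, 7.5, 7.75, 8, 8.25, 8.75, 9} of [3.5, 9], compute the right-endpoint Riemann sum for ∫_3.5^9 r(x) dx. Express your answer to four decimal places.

Subinterval widths: 4, 0.25, 0.25, 0.25, 0.5, 0.25.
Right endpoints: 7.5, 7.75, 8, 8.25, 8.75, 9.
r(7.5) ≈ 4.1231, r(7.75) ≈ 4.1833, r(8) ≈ 4.2426, r(8.25) ≈ 4.3012, r(8.75) ≈ 4.4159, r(9) ≈ 4.4721.
Sum = Σ Δx_i · r(x_i).
Sum ≈ 23.0002.

23.0002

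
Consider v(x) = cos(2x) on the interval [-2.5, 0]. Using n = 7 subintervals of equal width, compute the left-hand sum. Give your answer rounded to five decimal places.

Δx = (0 − (-2.5))/7 = 5/14.
Left endpoints: -2.5, -15/7, -25/14, -10/7, -15/14, -5/7, -5/14.
v(-2.5) ≈ 0.28366, v(-15/7) ≈ -0.41385, v(-25/14) ≈ -0.90903, v(-10/7) ≈ -0.95982, v(-15/14) ≈ -0.54137, v(-5/7) ≈ 0.14175, v(-5/14) ≈ 0.75556.
Sum = Δx · [v(-2.5) + v(-15/7) + v(-25/14) + ...].
Sum ≈ -0.58682.

-0.58682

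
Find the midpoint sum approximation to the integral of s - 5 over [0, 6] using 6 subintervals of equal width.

-12

Δs = (6 − 0)/6 = 1.
Midpoints: 0.5, 1.5, 2.5, 3.5, 4.5, 5.5.
f(0.5) = -4.5, f(1.5) = -3.5, f(2.5) = -2.5, f(3.5) = -1.5, f(4.5) = -0.5, f(5.5) = 0.5.
Sum = Δs · [f(0.5) + f(1.5) + f(2.5) + ...].
Sum = -12.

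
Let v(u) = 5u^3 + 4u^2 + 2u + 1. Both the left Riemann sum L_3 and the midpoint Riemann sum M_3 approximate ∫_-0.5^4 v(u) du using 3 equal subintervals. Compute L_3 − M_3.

-217.8984375

L_3 = 182.25.
M_3 = 400.1484375.
L_3 − M_3 = -217.8984375.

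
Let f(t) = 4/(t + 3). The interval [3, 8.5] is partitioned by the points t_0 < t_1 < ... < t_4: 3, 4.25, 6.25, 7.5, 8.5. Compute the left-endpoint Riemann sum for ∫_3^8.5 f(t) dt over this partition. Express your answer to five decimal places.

2.85827

Subinterval widths: 1.25, 2, 1.25, 1.
Left endpoints: 3, 4.25, 6.25, 7.5.
f(3) = 2/3, f(4.25) = 16/29, f(6.25) = 16/37, f(7.5) = 8/21.
Sum = Σ Δt_i · f(t_i).
Sum ≈ 2.85827.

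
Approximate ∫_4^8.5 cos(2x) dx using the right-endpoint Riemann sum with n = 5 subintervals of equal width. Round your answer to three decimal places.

-0.755

Δx = (8.5 − 4)/5 = 0.9.
Right endpoints: 4.9, 5.8, 6.7, 7.6, 8.5.
f(4.9) ≈ -0.930, f(5.8) ≈ 0.568, f(6.7) ≈ 0.672, f(7.6) ≈ -0.874, f(8.5) ≈ -0.275.
Sum = Δx · [f(4.9) + f(5.8) + f(6.7) + f(7.6) + f(8.5)].
Sum ≈ -0.755.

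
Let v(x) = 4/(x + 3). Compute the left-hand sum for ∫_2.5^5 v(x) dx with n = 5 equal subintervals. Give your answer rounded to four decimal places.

1.5570

Δx = (5 − 2.5)/5 = 0.5.
Left endpoints: 2.5, 3, 3.5, 4, 4.5.
v(2.5) = 8/11, v(3) = 2/3, v(3.5) = 8/13, v(4) = 4/7, v(4.5) = 8/15.
Sum = Δx · [v(2.5) + v(3) + v(3.5) + v(4) + v(4.5)].
Sum ≈ 1.5570.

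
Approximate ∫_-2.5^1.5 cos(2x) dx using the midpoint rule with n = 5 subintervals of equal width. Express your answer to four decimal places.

Δx = (1.5 − (-2.5))/5 = 0.8.
Midpoints: -2.1, -1.3, -0.5, 0.3, 1.1.
f(-2.1) ≈ -0.4903, f(-1.3) ≈ -0.8569, f(-0.5) ≈ 0.5403, f(0.3) ≈ 0.8253, f(1.1) ≈ -0.5885.
Sum = Δx · [f(-2.1) + f(-1.3) + f(-0.5) + f(0.3) + f(1.1)].
Sum ≈ -0.4560.

-0.4560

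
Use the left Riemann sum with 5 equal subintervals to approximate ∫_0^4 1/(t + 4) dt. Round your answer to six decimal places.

Δt = (4 − 0)/5 = 0.8.
Left endpoints: 0, 0.8, 1.6, 2.4, 3.2.
f(0) = 0.25, f(0.8) = 5/24, f(1.6) = 5/28, f(2.4) = 0.15625, f(3.2) = 5/36.
Sum = Δt · [f(0) + f(0.8) + f(1.6) + f(2.4) + f(3.2)].
Sum ≈ 0.745635.

0.745635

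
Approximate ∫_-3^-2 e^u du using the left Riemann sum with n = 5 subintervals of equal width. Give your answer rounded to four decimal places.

Δu = (-2 − (-3))/5 = 0.2.
Left endpoints: -3, -2.8, -2.6, -2.4, -2.2.
f(-3) ≈ 0.0498, f(-2.8) ≈ 0.0608, f(-2.6) ≈ 0.0743, f(-2.4) ≈ 0.0907, f(-2.2) ≈ 0.1108.
Sum = Δu · [f(-3) + f(-2.8) + f(-2.6) + f(-2.4) + f(-2.2)].
Sum ≈ 0.0773.

0.0773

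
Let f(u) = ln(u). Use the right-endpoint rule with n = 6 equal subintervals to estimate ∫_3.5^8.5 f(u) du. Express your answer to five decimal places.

Δu = (8.5 − 3.5)/6 = 5/6.
Right endpoints: 13/3, 31/6, 6, 41/6, 23/3, 8.5.
f(13/3) ≈ 1.46634, f(31/6) ≈ 1.64223, f(6) ≈ 1.79176, f(41/6) ≈ 1.92181, f(23/3) ≈ 2.03688, f(8.5) ≈ 2.14007.
Sum = Δu · [f(13/3) + f(31/6) + f(6) + ...].
Sum ≈ 9.16590.

9.16590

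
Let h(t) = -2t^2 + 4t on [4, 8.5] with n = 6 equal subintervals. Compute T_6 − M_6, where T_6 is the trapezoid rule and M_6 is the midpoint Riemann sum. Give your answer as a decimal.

T_6 = -255.09375.
M_6 = -253.828125.
T_6 − M_6 = -1.265625.

-1.265625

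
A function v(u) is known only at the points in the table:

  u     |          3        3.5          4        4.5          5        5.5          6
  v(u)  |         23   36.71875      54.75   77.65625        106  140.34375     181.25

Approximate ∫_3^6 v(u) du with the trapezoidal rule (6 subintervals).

Δu = 0.5.
T_6 = (0.5/2)·[23 + 2·36.71875 + 2·54.75 + 2·77.65625 + 2·106 + 2·140.34375 + 181.25] = 258.796875.

258.796875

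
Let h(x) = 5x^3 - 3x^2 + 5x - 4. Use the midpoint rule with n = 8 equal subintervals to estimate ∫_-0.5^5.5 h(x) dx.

1018.546875

Δx = (5.5 − (-0.5))/8 = 0.75.
Midpoints: -0.125, 0.625, 1.375, 2.125, 2.875, 3.625, 4.375, 5.125.
h(-0.125) = -2397/512, h(0.625) = -423/512, h(1.375) = 5223/512, h(2.125) = 21021/512, h(2.875) = 53451/512, h(3.625) = 108993/512, h(4.375) = 194127/512, h(5.125) = 315333/512.
Sum = Δx · [h(-0.125) + h(0.625) + h(1.375) + ...].
Sum = 1018.546875.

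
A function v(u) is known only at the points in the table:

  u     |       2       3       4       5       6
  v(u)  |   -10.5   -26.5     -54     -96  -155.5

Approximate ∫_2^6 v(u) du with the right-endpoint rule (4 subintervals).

Δu = 1.
Sum = 1·[(-26.5) + (-54) + (-96) + (-155.5)] = -332.

-332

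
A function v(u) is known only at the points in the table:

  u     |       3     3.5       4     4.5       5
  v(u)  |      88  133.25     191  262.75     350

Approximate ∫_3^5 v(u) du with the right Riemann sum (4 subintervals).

Δu = 0.5.
Sum = 0.5·[133.25 + 191 + 262.75 + 350] = 468.5.

468.5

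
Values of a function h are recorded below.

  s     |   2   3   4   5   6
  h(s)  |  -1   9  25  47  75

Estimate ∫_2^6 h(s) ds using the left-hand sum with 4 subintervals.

80

Δs = 1.
Sum = 1·[(-1) + 9 + 25 + 47] = 80.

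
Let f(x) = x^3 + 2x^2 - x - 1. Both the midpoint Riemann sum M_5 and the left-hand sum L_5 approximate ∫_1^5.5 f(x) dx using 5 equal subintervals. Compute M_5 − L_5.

88.0115625

M_5 = 316.0715625.
L_5 = 228.06.
M_5 − L_5 = 88.0115625.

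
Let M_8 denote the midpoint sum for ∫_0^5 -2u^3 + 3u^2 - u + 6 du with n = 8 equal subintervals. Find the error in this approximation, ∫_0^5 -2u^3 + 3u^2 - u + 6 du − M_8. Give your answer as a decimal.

-1.953125

Exact integral: ∫_0^5 f(u) du = -170.
M_8 = -168.046875.
Error = -170 − (-168.046875) = -1.953125.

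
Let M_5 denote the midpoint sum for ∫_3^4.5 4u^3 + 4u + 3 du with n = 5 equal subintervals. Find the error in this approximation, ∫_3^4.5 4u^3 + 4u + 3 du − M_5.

Exact integral: ∫_3^4.5 f(u) du = 356.0625.
M_5 = 355.55625.
Error = 356.0625 − 355.55625 = 0.50625.

0.50625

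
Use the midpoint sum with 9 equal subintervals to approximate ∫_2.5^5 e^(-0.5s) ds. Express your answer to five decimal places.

0.40851

Δs = (5 − 2.5)/9 = 5/18.
Midpoints: 95/36, 35/12, 115/36, 125/36, 3.75, 145/36, 155/36, 55/12, 175/36.
f(95/36) ≈ 0.26728, f(35/12) ≈ 0.23262, f(115/36) ≈ 0.20246, f(125/36) ≈ 0.17620, f(3.75) ≈ 0.15335, f(145/36) ≈ 0.13347, f(155/36) ≈ 0.11616, f(55/12) ≈ 0.10110, f(175/36) ≈ 0.08799.
Sum = Δs · [f(95/36) + f(35/12) + f(115/36) + ...].
Sum ≈ 0.40851.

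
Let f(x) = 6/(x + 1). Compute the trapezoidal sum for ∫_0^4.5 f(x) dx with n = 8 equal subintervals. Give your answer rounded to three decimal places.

10.377

Δx = (4.5 − 0)/8 = 0.5625.
f(0) = 6, f(0.5625) = 3.84, f(1.125) = 48/17, f(1.6875) = 96/43, f(2.25) = 24/13, f(2.8125) = 96/61, f(3.375) = 48/35, f(3.9375) = 96/79, f(4.5) = 12/11.
T_8 = (Δx/2)·[f(x_0) + 2f(x_1) + ... + 2f(x_{7}) + f(x_8)].
Sum ≈ 10.377.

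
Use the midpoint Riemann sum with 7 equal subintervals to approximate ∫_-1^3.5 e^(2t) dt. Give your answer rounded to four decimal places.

512.2314

Δt = (3.5 − (-1))/7 = 9/14.
Midpoints: -19/28, -1/28, 17/28, 1.25, 53/28, 71/28, 89/28.
f(-19/28) ≈ 0.2574, f(-1/28) ≈ 0.9311, f(17/28) ≈ 3.3679, f(1.25) ≈ 12.1825, f(53/28) ≈ 44.0671, f(71/28) ≈ 159.4019, f(89/28) ≈ 576.5966.
Sum = Δt · [f(-19/28) + f(-1/28) + f(17/28) + ...].
Sum ≈ 512.2314.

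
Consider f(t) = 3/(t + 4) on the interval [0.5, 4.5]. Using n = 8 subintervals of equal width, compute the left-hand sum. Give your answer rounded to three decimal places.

1.989

Δt = (4.5 − 0.5)/8 = 0.5.
Left endpoints: 0.5, 1, 1.5, 2, 2.5, 3, 3.5, 4.
f(0.5) = 2/3, f(1) = 0.6, f(1.5) = 6/11, f(2) = 0.5, f(2.5) = 6/13, f(3) = 3/7, f(3.5) = 0.4, f(4) = 0.375.
Sum = Δt · [f(0.5) + f(1) + f(1.5) + ...].
Sum ≈ 1.989.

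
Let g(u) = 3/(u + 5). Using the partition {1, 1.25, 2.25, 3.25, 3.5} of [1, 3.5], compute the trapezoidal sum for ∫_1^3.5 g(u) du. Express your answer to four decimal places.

Subinterval widths: 0.25, 1, 1, 0.25.
g(1) = 0.5, g(1.25) = 0.48, g(2.25) = 12/29, g(3.25) = 4/11, g(3.5) = 6/17.
On each subinterval the trapezoid contributes (Δu_i/2)·[g(u_{i-1}) + g(u_i)].
Sum ≈ 1.0477.

1.0477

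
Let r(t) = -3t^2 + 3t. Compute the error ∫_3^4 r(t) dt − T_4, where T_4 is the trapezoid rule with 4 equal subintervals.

0.03125

Exact integral: ∫_3^4 r(t) dt = -26.5.
T_4 = -26.53125.
Error = -26.5 − (-26.53125) = 0.03125.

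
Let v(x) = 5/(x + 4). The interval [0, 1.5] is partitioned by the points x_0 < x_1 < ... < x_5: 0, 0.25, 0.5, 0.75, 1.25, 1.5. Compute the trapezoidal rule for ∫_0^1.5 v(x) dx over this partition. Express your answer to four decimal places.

1.5937

Subinterval widths: 0.25, 0.25, 0.25, 0.5, 0.25.
v(0) = 1.25, v(0.25) = 20/17, v(0.5) = 10/9, v(0.75) = 20/19, v(1.25) = 20/21, v(1.5) = 10/11.
On each subinterval the trapezoid contributes (Δx_i/2)·[v(x_{i-1}) + v(x_i)].
Sum ≈ 1.5937.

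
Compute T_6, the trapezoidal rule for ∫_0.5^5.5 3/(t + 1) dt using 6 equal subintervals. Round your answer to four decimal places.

Δt = (5.5 − 0.5)/6 = 5/6.
f(0.5) = 2, f(4/3) = 9/7, f(13/6) = 18/19, f(3) = 0.75, f(23/6) = 18/29, f(14/3) = 9/17, f(5.5) = 6/13.
T_6 = (Δt/2)·[f(t_0) + 2f(t_1) + ... + 2f(t_{5}) + f(t_6)].
Sum ≈ 4.4700.

4.4700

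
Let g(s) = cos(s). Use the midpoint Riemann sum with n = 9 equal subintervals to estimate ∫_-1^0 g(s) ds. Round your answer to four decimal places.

0.8419

Δs = (0 − (-1))/9 = 1/9.
Midpoints: -17/18, -5/6, -13/18, -11/18, -0.5, -7/18, -5/18, -1/6, -1/18.
g(-17/18) ≈ 0.5862, g(-5/6) ≈ 0.6724, g(-13/18) ≈ 0.7503, g(-11/18) ≈ 0.8190, g(-0.5) ≈ 0.8776, g(-7/18) ≈ 0.9253, g(-5/18) ≈ 0.9617, g(-1/6) ≈ 0.9861, g(-1/18) ≈ 0.9985.
Sum = Δs · [g(-17/18) + g(-5/6) + g(-13/18) + ...].
Sum ≈ 0.8419.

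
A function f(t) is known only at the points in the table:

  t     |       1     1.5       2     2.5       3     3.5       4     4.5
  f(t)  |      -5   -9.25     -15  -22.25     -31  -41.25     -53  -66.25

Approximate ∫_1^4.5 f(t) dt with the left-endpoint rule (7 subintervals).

-88.375

Δt = 0.5.
Sum = 0.5·[(-5) + (-9.25) + (-15) + (-22.25) + (-31) + (-41.25) + (-53)] = -88.375.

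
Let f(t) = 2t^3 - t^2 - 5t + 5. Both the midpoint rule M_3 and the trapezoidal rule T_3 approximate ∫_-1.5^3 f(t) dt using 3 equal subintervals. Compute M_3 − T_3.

-8.859375

M_3 = 30.515625.
T_3 = 39.375.
M_3 − T_3 = -8.859375.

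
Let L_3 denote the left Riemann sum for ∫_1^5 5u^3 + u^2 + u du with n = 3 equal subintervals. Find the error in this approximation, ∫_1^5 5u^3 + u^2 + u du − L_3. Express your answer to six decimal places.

377.481481

Exact integral: ∫_1^5 f(u) du ≈ 833.33333333.
L_3 ≈ 455.85185185.
Error ≈ 833.33333333 − 455.85185185 ≈ 377.481481.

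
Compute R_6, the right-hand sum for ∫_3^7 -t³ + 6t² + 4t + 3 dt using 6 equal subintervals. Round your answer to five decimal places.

Δt = (7 − 3)/6 = 2/3.
Right endpoints: 11/3, 13/3, 5, 17/3, 19/3, 7.
f(11/3) = 1324/27, f(13/3) = 1394/27, f(5) = 48, f(17/3) = 982/27, f(19/3) = 404/27, f(7) = -18.
Sum = Δt · [f(11/3) + f(13/3) + f(5) + ...].
Sum ≈ 121.33333.

121.33333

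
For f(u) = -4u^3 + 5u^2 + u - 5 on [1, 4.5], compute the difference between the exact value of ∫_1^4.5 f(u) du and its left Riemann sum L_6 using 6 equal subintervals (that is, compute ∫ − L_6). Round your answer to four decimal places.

-70.4942

Exact integral: ∫_1^4.5 f(u) du ≈ -266.729167.
L_6 ≈ -196.234954.
Error ≈ -266.729167 − (-196.234954) ≈ -70.4942.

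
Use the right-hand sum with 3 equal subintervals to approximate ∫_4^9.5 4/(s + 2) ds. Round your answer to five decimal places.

2.33247

Δs = (9.5 − 4)/3 = 11/6.
Right endpoints: 35/6, 23/3, 9.5.
f(35/6) = 24/47, f(23/3) = 12/29, f(9.5) = 8/23.
Sum = Δs · [f(35/6) + f(23/3) + f(9.5)].
Sum ≈ 2.33247.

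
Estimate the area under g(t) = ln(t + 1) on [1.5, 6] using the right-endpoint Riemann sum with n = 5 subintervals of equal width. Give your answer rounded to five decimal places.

Δt = (6 − 1.5)/5 = 0.9.
Right endpoints: 2.4, 3.3, 4.2, 5.1, 6.
g(2.4) ≈ 1.22378, g(3.3) ≈ 1.45862, g(4.2) ≈ 1.64866, g(5.1) ≈ 1.80829, g(6) ≈ 1.94591.
Sum = Δt · [g(2.4) + g(3.3) + g(4.2) + g(5.1) + g(6)].
Sum ≈ 7.27672.

7.27672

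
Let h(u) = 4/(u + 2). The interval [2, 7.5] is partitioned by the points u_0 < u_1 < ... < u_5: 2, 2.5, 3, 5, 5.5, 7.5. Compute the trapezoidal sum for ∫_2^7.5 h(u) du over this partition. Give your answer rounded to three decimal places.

Subinterval widths: 0.5, 0.5, 2, 0.5, 2.
h(2) = 1, h(2.5) = 8/9, h(3) = 0.8, h(5) = 4/7, h(5.5) = 8/15, h(7.5) = 8/19.
On each subinterval the trapezoid contributes (Δu_i/2)·[h(u_{i-1}) + h(u_i)].
Sum ≈ 3.496.

3.496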